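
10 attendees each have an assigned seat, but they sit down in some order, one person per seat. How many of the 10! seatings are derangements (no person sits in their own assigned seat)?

By inclusion-exclusion, !10 = Σ (-1)^k · 10!/k! for k=0..10
= 10! - 10!/1! + 10!/2! - 10!/3! + 10!/4! - 10!/5! + 10!/6! - 10!/7! + 10!/8! - 10!/9! + 10!/10!
= 3628800 - 3628800 + 1814400 - 604800 + 151200 - 30240 + 5040 - 720 + 90 - 10 + 1
= 1334961

1334961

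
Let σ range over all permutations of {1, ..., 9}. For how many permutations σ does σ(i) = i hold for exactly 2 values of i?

66744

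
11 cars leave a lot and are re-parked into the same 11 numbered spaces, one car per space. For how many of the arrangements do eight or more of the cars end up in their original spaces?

386

# with exactly i fixed is C(11,i)·!(11-i); sum over i=8..11:
  i=8: C(11,8)·!3 = 165·2 = 330
  i=9: C(11,9)·!2 = 55·1 = 55
  i=10: C(11,10)·!1 = 11·0 = 0
  i=11: C(11,11)·!0 = 1·1 = 1
Total = 386.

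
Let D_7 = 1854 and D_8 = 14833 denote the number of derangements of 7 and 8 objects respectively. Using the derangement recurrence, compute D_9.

D_9 = (9-1)·(D_8 + D_7) = 8·(14833 + 1854) = 8·16687 = 133496.

133496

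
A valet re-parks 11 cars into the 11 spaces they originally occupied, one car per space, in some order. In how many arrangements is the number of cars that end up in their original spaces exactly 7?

2970

Pick the 7 fixed positions: C(11,7) = 330 ways.
The remaining 4 must be deranged: !4 = 9.
Total: 330 × 9 = 2970.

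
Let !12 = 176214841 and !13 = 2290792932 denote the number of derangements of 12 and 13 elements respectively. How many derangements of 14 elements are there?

32071101049

!14 = (14-1)·(!13 + !12) = 13·(2290792932 + 176214841) = 13·2467007773 = 32071101049.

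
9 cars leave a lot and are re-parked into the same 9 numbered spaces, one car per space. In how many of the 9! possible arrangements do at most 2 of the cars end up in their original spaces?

333737

# with exactly i fixed is C(9,i)·!(9-i); sum over i=0..2:
  i=0: C(9,0)·!9 = 1·133496 = 133496
  i=1: C(9,1)·!8 = 9·14833 = 133497
  i=2: C(9,2)·!7 = 36·1854 = 66744
Total = 333737.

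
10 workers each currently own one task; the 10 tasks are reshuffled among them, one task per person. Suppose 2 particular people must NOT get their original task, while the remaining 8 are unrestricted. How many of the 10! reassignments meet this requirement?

Let A_j be the event that the j-th constrained one is fixed. By inclusion-exclusion over the 2 events:
Σ_{j=0}^{2} (-1)^j C(2,j)(10-j)!
= C(2,0)·10! - C(2,1)·9! + C(2,2)·8!
= 3628800 - 725760 + 40320
= 2943360

2943360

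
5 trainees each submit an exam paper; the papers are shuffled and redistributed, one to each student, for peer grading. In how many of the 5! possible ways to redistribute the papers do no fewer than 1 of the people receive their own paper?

76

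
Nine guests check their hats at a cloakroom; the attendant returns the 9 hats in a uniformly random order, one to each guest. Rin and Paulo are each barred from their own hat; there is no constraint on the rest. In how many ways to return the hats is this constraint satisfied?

287280

Let A_j be the event that the j-th constrained one is fixed. By inclusion-exclusion over the 2 events:
Σ_{j=0}^{2} (-1)^j C(2,j)(9-j)!
= C(2,0)·9! - C(2,1)·8! + C(2,2)·7!
= 362880 - 80640 + 5040
= 287280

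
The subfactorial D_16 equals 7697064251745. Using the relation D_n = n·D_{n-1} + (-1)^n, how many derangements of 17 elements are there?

130850092279664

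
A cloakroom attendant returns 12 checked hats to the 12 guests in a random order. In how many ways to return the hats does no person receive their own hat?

176214841

The number of derangements of 12 is !12 = Σ_{k=0}^{12} (-1)^k·12!/k!
= 12! - 12!/1! + 12!/2! - 12!/3! + 12!/4! - 12!/5! + 12!/6! - 12!/7! + 12!/8! - 12!/9! + 12!/10! - 12!/11! + 12!/12!
= 479001600 - 479001600 + 239500800 - 79833600 + 19958400 - 3991680 + 665280 - 95040 + 11880 - 1320 + 132 - 12 + 1
= 176214841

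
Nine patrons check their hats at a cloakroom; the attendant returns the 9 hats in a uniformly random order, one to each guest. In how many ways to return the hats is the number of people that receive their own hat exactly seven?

36

Pick the 7 fixed positions: C(9,7) = 36 ways.
The remaining 2 must be deranged: !2 = 1.
Total: 36 × 1 = 36.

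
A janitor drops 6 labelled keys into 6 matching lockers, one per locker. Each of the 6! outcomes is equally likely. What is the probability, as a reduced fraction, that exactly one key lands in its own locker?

11/30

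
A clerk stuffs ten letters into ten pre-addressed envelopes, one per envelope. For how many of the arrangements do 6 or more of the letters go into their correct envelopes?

2176

# with exactly i fixed is C(10,i)·!(10-i); sum over i=6..10:
  i=6: C(10,6)·!4 = 210·9 = 1890
  i=7: C(10,7)·!3 = 120·2 = 240
  i=8: C(10,8)·!2 = 45·1 = 45
  i=9: C(10,9)·!1 = 10·0 = 0
  i=10: C(10,10)·!0 = 1·1 = 1
Total = 2176.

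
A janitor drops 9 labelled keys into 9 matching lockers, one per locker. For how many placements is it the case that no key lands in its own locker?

133496

By inclusion-exclusion, !9 = Σ (-1)^k · 9!/k! for k=0..9
= 9! - 9!/1! + 9!/2! - 9!/3! + 9!/4! - 9!/5! + 9!/6! - 9!/7! + 9!/8! - 9!/9!
= 362880 - 362880 + 181440 - 60480 + 15120 - 3024 + 504 - 72 + 9 - 1
= 133496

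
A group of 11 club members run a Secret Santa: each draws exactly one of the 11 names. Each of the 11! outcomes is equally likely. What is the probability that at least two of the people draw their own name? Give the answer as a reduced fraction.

Favorable outcomes: Σ_{i≥2} C(11,i)·!(11-i) = 55·133496 + 165·14833 + 330·1854 + 462·265 + 462·44 + 330·9 + 165·2 + 55·1 + 11·0 + 1·1 = 10547659.
Total outcomes: 11! = 39916800.
Probability = 10547659/39916800 = 10547659/39916800.

10547659/39916800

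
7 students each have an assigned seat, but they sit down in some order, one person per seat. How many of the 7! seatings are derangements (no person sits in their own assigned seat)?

!7 = 7! · Σ_{k=0}^{7} (-1)^k/k!
= 7! - 7!/1! + 7!/2! - 7!/3! + 7!/4! - 7!/5! + 7!/6! - 7!/7!
= 5040 - 5040 + 2520 - 840 + 210 - 42 + 7 - 1
= 1854

1854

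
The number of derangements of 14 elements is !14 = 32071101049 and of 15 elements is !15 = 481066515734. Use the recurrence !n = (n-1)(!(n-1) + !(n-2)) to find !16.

7697064251745

!16 = (16-1)·(!15 + !14) = 15·(481066515734 + 32071101049) = 15·513137616783 = 7697064251745.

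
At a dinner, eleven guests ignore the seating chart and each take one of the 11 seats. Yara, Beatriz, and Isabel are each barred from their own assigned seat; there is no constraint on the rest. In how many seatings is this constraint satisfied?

Inclusion-exclusion on the 3 forbidden self-matches:
Σ_{j=0}^{3} (-1)^j C(3,j)(11-j)!
= C(3,0)·11! - C(3,1)·10! + C(3,2)·9! - C(3,3)·8!
= 39916800 - 10886400 + 1088640 - 40320
= 30078720

30078720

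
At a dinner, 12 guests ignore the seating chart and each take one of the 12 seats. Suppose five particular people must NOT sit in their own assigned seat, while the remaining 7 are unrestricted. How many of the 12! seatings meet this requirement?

312273360

Let A_j be the event that the j-th constrained one is fixed. By inclusion-exclusion over the 5 events:
Σ_{j=0}^{5} (-1)^j C(5,j)(12-j)!
= C(5,0)·12! - C(5,1)·11! + C(5,2)·10! - C(5,3)·9! + C(5,4)·8! - C(5,5)·7!
= 479001600 - 199584000 + 36288000 - 3628800 + 201600 - 5040
= 312273360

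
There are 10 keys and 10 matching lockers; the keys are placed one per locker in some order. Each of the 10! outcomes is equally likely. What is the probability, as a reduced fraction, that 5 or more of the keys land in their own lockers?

829/226800

Favorable outcomes: Σ_{i≥5} C(10,i)·!(10-i) = 252·44 + 210·9 + 120·2 + 45·1 + 10·0 + 1·1 = 13264.
Total outcomes: 10! = 3628800.
Probability = 13264/3628800 = 829/226800.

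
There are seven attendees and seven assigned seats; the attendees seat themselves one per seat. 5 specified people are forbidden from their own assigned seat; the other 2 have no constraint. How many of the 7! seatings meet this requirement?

2428

Inclusion-exclusion on the 5 forbidden self-matches:
Σ_{j=0}^{5} (-1)^j C(5,j)(7-j)!
= C(5,0)·7! - C(5,1)·6! + C(5,2)·5! - C(5,3)·4! + C(5,4)·3! - C(5,5)·2!
= 5040 - 3600 + 1200 - 240 + 30 - 2
= 2428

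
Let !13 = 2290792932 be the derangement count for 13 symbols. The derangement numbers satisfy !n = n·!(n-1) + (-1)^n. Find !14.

32071101049

!14 = 14·2290792932 + 1 = 32071101049.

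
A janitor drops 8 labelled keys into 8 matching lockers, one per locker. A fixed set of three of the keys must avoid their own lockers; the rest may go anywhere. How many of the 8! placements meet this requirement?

Let A_j be the event that the j-th constrained one is fixed. By inclusion-exclusion over the 3 events:
Σ_{j=0}^{3} (-1)^j C(3,j)(8-j)!
= C(3,0)·8! - C(3,1)·7! + C(3,2)·6! - C(3,3)·5!
= 40320 - 15120 + 2160 - 120
= 27240

27240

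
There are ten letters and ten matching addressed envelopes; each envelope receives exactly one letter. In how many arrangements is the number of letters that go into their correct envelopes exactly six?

Pick the 6 fixed positions: C(10,6) = 210 ways.
The other 4 form a derangement: !4 = 9.
Total: 210 × 9 = 1890.

1890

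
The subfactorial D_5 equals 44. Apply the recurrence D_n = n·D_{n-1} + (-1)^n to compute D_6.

265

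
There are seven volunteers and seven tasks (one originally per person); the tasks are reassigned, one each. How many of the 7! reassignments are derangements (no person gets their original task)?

1854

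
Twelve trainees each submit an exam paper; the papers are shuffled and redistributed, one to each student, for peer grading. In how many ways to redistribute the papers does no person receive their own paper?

176214841

The subfactorial !12 = [12!/e] (nearest integer).
12! = 479001600, and 479001600/e ≈ 176214840.93, so !12 = 176214841.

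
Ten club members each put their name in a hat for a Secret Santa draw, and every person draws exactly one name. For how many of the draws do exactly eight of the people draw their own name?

45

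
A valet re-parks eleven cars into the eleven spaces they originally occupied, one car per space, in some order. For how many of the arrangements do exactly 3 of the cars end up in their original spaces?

Pick the 3 fixed positions: C(11,3) = 165 ways.
The remaining 8 must be deranged: !8 = 14833.
Total: 165 × 14833 = 2447445.

2447445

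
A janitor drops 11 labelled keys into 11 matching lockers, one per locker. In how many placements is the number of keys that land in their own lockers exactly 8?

330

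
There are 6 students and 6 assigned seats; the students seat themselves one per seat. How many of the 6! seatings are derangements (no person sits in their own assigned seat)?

265

Recurrence: !6 = 5·(!5 + !4).
!6 = 5·(44 + 9) = 5·53 = 265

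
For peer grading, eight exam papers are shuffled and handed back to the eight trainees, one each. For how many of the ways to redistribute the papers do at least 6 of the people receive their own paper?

Sum C(8,i)·!(8-i) for i = 6..8:
  i=6: C(8,6)·!2 = 28·1 = 28
  i=7: C(8,7)·!1 = 8·0 = 0
  i=8: C(8,8)·!0 = 1·1 = 1
Total = 29.

29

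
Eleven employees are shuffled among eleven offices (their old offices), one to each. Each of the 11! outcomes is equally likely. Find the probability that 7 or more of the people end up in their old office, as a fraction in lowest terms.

839/9979200

Favorable outcomes: Σ_{i≥7} C(11,i)·!(11-i) = 330·9 + 165·2 + 55·1 + 11·0 + 1·1 = 3356.
Total outcomes: 11! = 39916800.
Probability = 3356/39916800 = 839/9979200.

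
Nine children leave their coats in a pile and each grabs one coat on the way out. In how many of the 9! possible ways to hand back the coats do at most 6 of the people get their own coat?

362843

Sum C(9,i)·!(9-i) for i = 0..6:
  i=0: C(9,0)·!9 = 1·133496 = 133496
  i=1: C(9,1)·!8 = 9·14833 = 133497
  i=2: C(9,2)·!7 = 36·1854 = 66744
  i=3: C(9,3)·!6 = 84·265 = 22260
  i=4: C(9,4)·!5 = 126·44 = 5544
  i=5: C(9,5)·!4 = 126·9 = 1134
  i=6: C(9,6)·!3 = 84·2 = 168
Total = 362843.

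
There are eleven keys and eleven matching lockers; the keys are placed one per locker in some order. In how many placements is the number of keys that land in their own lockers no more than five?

# with exactly i fixed is C(11,i)·!(11-i); sum over i=0..5:
  i=0: C(11,0)·!11 = 1·14684570 = 14684570
  i=1: C(11,1)·!10 = 11·1334961 = 14684571
  i=2: C(11,2)·!9 = 55·133496 = 7342280
  i=3: C(11,3)·!8 = 165·14833 = 2447445
  i=4: C(11,4)·!7 = 330·1854 = 611820
  i=5: C(11,5)·!6 = 462·265 = 122430
Total = 39893116.

39893116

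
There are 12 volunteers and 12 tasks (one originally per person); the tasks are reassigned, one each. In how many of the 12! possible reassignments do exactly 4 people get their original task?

7342335

Choose which 4 of the 12 are fixed: C(12,4) = 495.
The other 8 form a derangement: !8 = 14833.
Total: 495 × 14833 = 7342335.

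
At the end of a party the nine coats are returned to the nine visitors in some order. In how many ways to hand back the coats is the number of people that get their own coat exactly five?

Pick the 5 fixed positions: C(9,5) = 126 ways.
The remaining 4 must be deranged: !4 = 9.
Total: 126 × 9 = 1134.

1134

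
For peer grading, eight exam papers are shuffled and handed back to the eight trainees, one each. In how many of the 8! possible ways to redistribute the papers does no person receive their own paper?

By inclusion-exclusion, !8 = Σ (-1)^k · 8!/k! for k=0..8
= 8! - 8!/1! + 8!/2! - 8!/3! + 8!/4! - 8!/5! + 8!/6! - 8!/7! + 8!/8!
= 40320 - 40320 + 20160 - 6720 + 1680 - 336 + 56 - 8 + 1
= 14833

14833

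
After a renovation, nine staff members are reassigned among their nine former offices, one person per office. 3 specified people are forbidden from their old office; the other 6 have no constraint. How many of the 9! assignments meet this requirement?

256320

Inclusion-exclusion on the 3 forbidden self-matches:
Σ_{j=0}^{3} (-1)^j C(3,j)(9-j)!
= C(3,0)·9! - C(3,1)·8! + C(3,2)·7! - C(3,3)·6!
= 362880 - 120960 + 15120 - 720
= 256320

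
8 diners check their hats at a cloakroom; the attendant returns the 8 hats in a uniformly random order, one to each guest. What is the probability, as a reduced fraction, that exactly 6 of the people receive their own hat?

1/1440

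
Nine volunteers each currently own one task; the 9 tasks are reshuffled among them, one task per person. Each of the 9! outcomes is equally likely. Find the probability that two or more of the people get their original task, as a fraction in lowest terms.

95887/362880

Favorable outcomes: Σ_{i≥2} C(9,i)·!(9-i) = 36·1854 + 84·265 + 126·44 + 126·9 + 84·2 + 36·1 + 9·0 + 1·1 = 95887.
Total outcomes: 9! = 362880.
Probability = 95887/362880 = 95887/362880.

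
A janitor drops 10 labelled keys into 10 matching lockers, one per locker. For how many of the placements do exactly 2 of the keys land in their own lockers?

Choose which 2 of the 10 are fixed: C(10,2) = 45.
The other 8 form a derangement: !8 = 14833.
Total: 45 × 14833 = 667485.

667485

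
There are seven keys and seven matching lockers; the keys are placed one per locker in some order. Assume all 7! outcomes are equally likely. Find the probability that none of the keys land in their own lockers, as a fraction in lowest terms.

103/280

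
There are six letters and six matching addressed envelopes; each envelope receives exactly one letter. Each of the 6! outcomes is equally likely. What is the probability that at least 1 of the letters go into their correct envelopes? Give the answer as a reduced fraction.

91/144

Favorable outcomes: Σ_{i≥1} C(6,i)·!(6-i) = 6·44 + 15·9 + 20·2 + 15·1 + 6·0 + 1·1 = 455.
Total outcomes: 6! = 720.
Probability = 455/720 = 91/144.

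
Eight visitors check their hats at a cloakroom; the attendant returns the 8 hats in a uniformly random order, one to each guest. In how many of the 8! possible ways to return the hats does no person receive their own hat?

14833

By inclusion-exclusion, !8 = Σ (-1)^k · 8!/k! for k=0..8
= 8! - 8!/1! + 8!/2! - 8!/3! + 8!/4! - 8!/5! + 8!/6! - 8!/7! + 8!/8!
= 40320 - 40320 + 20160 - 6720 + 1680 - 336 + 56 - 8 + 1
= 14833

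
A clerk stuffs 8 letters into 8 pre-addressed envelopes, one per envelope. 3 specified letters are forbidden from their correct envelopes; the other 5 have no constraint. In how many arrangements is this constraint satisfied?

27240

Inclusion-exclusion on the 3 forbidden self-matches:
Σ_{j=0}^{3} (-1)^j C(3,j)(8-j)!
= C(3,0)·8! - C(3,1)·7! + C(3,2)·6! - C(3,3)·5!
= 40320 - 15120 + 2160 - 120
= 27240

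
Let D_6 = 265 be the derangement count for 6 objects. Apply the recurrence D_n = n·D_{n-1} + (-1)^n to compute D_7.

1854

D_7 = 7·265 - 1 = 1854.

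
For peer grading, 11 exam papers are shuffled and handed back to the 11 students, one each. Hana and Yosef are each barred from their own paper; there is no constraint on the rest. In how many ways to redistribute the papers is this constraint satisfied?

33022080

Let A_j be the event that the j-th constrained one is fixed. By inclusion-exclusion over the 2 events:
Σ_{j=0}^{2} (-1)^j C(2,j)(11-j)!
= C(2,0)·11! - C(2,1)·10! + C(2,2)·9!
= 39916800 - 7257600 + 362880
= 33022080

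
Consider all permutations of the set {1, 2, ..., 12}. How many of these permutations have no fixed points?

176214841

By inclusion-exclusion, !12 = Σ (-1)^k · 12!/k! for k=0..12
= 12! - 12!/1! + 12!/2! - 12!/3! + 12!/4! - 12!/5! + 12!/6! - 12!/7! + 12!/8! - 12!/9! + 12!/10! - 12!/11! + 12!/12!
= 479001600 - 479001600 + 239500800 - 79833600 + 19958400 - 3991680 + 665280 - 95040 + 11880 - 1320 + 132 - 12 + 1
= 176214841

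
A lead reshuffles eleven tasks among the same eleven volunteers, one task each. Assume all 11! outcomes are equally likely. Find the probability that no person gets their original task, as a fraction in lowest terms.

Favorable outcomes: !11 = 14684570.
Total outcomes: 11! = 39916800.
Probability = 14684570/39916800 = 1468457/3991680.

1468457/3991680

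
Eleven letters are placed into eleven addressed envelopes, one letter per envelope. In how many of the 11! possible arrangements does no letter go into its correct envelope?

The number of derangements of 11 is !11 = Σ_{k=0}^{11} (-1)^k·11!/k!
= 11! - 11!/1! + 11!/2! - 11!/3! + 11!/4! - 11!/5! + 11!/6! - 11!/7! + 11!/8! - 11!/9! + 11!/10! - 11!/11!
= 39916800 - 39916800 + 19958400 - 6652800 + 1663200 - 332640 + 55440 - 7920 + 990 - 110 + 11 - 1
= 14684570

14684570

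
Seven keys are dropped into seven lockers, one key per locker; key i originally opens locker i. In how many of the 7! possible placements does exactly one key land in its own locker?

1855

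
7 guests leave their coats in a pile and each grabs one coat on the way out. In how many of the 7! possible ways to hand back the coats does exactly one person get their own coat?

Pick the single fixed position: C(7,1) = 7 ways.
The other 6 form a derangement: !6 = 265.
Total: 7 × 265 = 1855.

1855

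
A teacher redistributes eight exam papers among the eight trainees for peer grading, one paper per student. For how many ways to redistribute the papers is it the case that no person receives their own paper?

The subfactorial !8 = [8!/e] (nearest integer).
8! = 40320, and 40320/e ≈ 14832.90, so !8 = 14833.

14833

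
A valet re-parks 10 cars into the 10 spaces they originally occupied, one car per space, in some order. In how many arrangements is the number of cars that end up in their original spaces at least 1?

# with exactly i fixed is C(10,i)·!(10-i); sum over i=1..10:
  i=1: C(10,1)·!9 = 10·133496 = 1334960
  i=2: C(10,2)·!8 = 45·14833 = 667485
  i=3: C(10,3)·!7 = 120·1854 = 222480
  i=4: C(10,4)·!6 = 210·265 = 55650
  i=5: C(10,5)·!5 = 252·44 = 11088
  i=6: C(10,6)·!4 = 210·9 = 1890
  i=7: C(10,7)·!3 = 120·2 = 240
  i=8: C(10,8)·!2 = 45·1 = 45
  i=9: C(10,9)·!1 = 10·0 = 0
  i=10: C(10,10)·!0 = 1·1 = 1
Total = 2293839.

2293839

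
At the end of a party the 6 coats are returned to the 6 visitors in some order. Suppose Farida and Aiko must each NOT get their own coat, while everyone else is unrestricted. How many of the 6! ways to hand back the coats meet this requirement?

504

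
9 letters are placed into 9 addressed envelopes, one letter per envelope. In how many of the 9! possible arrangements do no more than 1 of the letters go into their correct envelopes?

# with exactly i fixed is C(9,i)·!(9-i); sum over i=0..1:
  i=0: C(9,0)·!9 = 1·133496 = 133496
  i=1: C(9,1)·!8 = 9·14833 = 133497
Total = 266993.

266993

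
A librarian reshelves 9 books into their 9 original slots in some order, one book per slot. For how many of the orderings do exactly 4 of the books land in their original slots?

Choose which 4 of the 9 are fixed: C(9,4) = 126.
The remaining 5 must be deranged: !5 = 44.
Total: 126 × 44 = 5544.

5544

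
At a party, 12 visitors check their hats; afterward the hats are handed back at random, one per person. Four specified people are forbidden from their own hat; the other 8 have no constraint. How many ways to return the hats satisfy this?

339696000

Let A_j be the event that the j-th constrained one is fixed. By inclusion-exclusion over the 4 events:
Σ_{j=0}^{4} (-1)^j C(4,j)(12-j)!
= C(4,0)·12! - C(4,1)·11! + C(4,2)·10! - C(4,3)·9! + C(4,4)·8!
= 479001600 - 159667200 + 21772800 - 1451520 + 40320
= 339696000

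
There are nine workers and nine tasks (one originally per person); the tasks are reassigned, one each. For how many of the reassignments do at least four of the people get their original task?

# with exactly i fixed is C(9,i)·!(9-i); sum over i=4..9:
  i=4: C(9,4)·!5 = 126·44 = 5544
  i=5: C(9,5)·!4 = 126·9 = 1134
  i=6: C(9,6)·!3 = 84·2 = 168
  i=7: C(9,7)·!2 = 36·1 = 36
  i=8: C(9,8)·!1 = 9·0 = 0
  i=9: C(9,9)·!0 = 1·1 = 1
Total = 6883.

6883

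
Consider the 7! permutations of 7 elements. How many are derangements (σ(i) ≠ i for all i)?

The subfactorial !7 = [7!/e] (nearest integer).
7! = 5040, and 5040/e ≈ 1854.11, so !7 = 1854.

1854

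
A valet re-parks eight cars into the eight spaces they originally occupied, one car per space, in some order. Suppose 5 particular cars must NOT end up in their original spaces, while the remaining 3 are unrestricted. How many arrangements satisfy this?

21234

Inclusion-exclusion on the 5 forbidden self-matches:
Σ_{j=0}^{5} (-1)^j C(5,j)(8-j)!
= C(5,0)·8! - C(5,1)·7! + C(5,2)·6! - C(5,3)·5! + C(5,4)·4! - C(5,5)·3!
= 40320 - 25200 + 7200 - 1200 + 120 - 6
= 21234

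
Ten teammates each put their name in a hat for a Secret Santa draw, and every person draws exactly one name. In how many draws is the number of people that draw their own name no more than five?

3626624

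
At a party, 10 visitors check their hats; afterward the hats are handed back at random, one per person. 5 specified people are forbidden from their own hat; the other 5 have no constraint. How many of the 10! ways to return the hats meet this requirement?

Let A_j be the event that the j-th constrained one is fixed. By inclusion-exclusion over the 5 events:
Σ_{j=0}^{5} (-1)^j C(5,j)(10-j)!
= C(5,0)·10! - C(5,1)·9! + C(5,2)·8! - C(5,3)·7! + C(5,4)·6! - C(5,5)·5!
= 3628800 - 1814400 + 403200 - 50400 + 3600 - 120
= 2170680

2170680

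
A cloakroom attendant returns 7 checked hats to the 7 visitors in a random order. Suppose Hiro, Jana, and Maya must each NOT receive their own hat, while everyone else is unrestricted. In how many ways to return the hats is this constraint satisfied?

3216

Let A_j be the event that the j-th constrained one is fixed. By inclusion-exclusion over the 3 events:
Σ_{j=0}^{3} (-1)^j C(3,j)(7-j)!
= C(3,0)·7! - C(3,1)·6! + C(3,2)·5! - C(3,3)·4!
= 5040 - 2160 + 360 - 24
= 3216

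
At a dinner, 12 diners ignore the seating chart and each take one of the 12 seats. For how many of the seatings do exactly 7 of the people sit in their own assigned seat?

34848

Choose which 7 of the 12 are fixed: C(12,7) = 792.
The other 5 form a derangement: !5 = 44.
Total: 792 × 44 = 34848.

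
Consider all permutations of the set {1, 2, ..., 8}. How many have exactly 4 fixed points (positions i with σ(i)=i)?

630

Pick the 4 fixed positions: C(8,4) = 70 ways.
The other 4 form a derangement: !4 = 9.
Total: 70 × 9 = 630.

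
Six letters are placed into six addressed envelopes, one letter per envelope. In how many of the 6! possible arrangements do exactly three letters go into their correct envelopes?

40

Pick the 3 fixed positions: C(6,3) = 20 ways.
The remaining 3 must be deranged: !3 = 2.
Total: 20 × 2 = 40.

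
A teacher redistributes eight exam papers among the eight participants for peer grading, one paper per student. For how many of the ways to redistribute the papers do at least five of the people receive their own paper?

141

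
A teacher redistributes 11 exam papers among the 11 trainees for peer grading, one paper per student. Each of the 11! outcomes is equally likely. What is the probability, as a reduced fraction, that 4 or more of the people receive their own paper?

378967/19958400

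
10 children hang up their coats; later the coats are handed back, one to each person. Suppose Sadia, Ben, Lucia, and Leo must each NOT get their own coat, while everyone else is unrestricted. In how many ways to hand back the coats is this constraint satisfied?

Inclusion-exclusion on the 4 forbidden self-matches:
Σ_{j=0}^{4} (-1)^j C(4,j)(10-j)!
= C(4,0)·10! - C(4,1)·9! + C(4,2)·8! - C(4,3)·7! + C(4,4)·6!
= 3628800 - 1451520 + 241920 - 20160 + 720
= 2399760

2399760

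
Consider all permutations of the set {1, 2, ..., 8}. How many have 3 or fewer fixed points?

39549

Sum C(8,i)·!(8-i) for i = 0..3:
  i=0: C(8,0)·!8 = 1·14833 = 14833
  i=1: C(8,1)·!7 = 8·1854 = 14832
  i=2: C(8,2)·!6 = 28·265 = 7420
  i=3: C(8,3)·!5 = 56·44 = 2464
Total = 39549.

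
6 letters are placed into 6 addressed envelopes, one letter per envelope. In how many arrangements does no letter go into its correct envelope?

265

Recurrence: !6 = 6·!5 + (-1)^6.
!6 = 6·44 + 1 = 265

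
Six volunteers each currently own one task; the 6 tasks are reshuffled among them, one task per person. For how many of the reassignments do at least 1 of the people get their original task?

455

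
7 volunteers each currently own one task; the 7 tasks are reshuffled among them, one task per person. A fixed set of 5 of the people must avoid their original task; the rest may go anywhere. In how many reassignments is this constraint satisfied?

Let A_j be the event that the j-th constrained one is fixed. By inclusion-exclusion over the 5 events:
Σ_{j=0}^{5} (-1)^j C(5,j)(7-j)!
= C(5,0)·7! - C(5,1)·6! + C(5,2)·5! - C(5,3)·4! + C(5,4)·3! - C(5,5)·2!
= 5040 - 3600 + 1200 - 240 + 30 - 2
= 2428

2428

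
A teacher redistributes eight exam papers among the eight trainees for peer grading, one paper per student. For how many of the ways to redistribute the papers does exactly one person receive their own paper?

Choose which one of the 8 is fixed: C(8,1) = 8.
The other 7 form a derangement: !7 = 1854.
Total: 8 × 1854 = 14832.

14832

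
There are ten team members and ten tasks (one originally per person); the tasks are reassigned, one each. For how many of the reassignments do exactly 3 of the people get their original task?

222480

Pick the 3 fixed positions: C(10,3) = 120 ways.
The remaining 7 must be deranged: !7 = 1854.
Total: 120 × 1854 = 222480.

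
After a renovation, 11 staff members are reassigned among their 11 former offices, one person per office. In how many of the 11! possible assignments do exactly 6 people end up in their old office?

20328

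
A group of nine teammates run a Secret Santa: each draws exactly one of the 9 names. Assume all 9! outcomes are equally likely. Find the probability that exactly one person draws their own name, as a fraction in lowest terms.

Favorable outcomes: C(9,1)·!8 = 9·14833 = 133497.
Total outcomes: 9! = 362880.
Probability = 133497/362880 = 2119/5760.

2119/5760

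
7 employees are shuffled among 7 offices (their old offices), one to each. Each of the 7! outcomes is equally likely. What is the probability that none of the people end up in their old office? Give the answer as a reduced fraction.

103/280

Favorable outcomes: !7 = 1854.
Total outcomes: 7! = 5040.
Probability = 1854/5040 = 103/280.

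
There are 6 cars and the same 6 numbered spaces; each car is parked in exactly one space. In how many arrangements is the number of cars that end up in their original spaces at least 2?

191

# with exactly i fixed is C(6,i)·!(6-i); sum over i=2..6:
  i=2: C(6,2)·!4 = 15·9 = 135
  i=3: C(6,3)·!3 = 20·2 = 40
  i=4: C(6,4)·!2 = 15·1 = 15
  i=5: C(6,5)·!1 = 6·0 = 0
  i=6: C(6,6)·!0 = 1·1 = 1
Total = 191.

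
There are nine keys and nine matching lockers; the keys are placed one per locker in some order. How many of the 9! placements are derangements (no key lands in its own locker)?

133496

Recurrence: !9 = 8·(!8 + !7).
!9 = 8·(14833 + 1854) = 8·16687 = 133496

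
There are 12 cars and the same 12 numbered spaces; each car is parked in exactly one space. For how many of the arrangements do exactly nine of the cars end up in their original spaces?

Choose which 9 of the 12 are fixed: C(12,9) = 220.
The other 3 form a derangement: !3 = 2.
Total: 220 × 2 = 440.

440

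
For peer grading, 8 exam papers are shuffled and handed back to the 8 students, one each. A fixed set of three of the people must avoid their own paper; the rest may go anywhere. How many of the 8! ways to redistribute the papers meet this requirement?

27240

Let A_j be the event that the j-th constrained one is fixed. By inclusion-exclusion over the 3 events:
Σ_{j=0}^{3} (-1)^j C(3,j)(8-j)!
= C(3,0)·8! - C(3,1)·7! + C(3,2)·6! - C(3,3)·5!
= 40320 - 15120 + 2160 - 120
= 27240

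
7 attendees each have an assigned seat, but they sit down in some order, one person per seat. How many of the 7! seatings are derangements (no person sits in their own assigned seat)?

1854

The number of derangements of 7 is !7 = Σ_{k=0}^{7} (-1)^k·7!/k!
= 7! - 7!/1! + 7!/2! - 7!/3! + 7!/4! - 7!/5! + 7!/6! - 7!/7!
= 5040 - 5040 + 2520 - 840 + 210 - 42 + 7 - 1
= 1854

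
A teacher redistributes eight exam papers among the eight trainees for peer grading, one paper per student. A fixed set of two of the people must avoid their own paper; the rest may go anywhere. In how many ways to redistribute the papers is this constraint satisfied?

30960

Inclusion-exclusion on the 2 forbidden self-matches:
Σ_{j=0}^{2} (-1)^j C(2,j)(8-j)!
= C(2,0)·8! - C(2,1)·7! + C(2,2)·6!
= 40320 - 10080 + 720
= 30960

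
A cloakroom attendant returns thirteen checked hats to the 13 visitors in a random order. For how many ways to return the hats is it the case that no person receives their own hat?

2290792932

The subfactorial !13 = [13!/e] (nearest integer).
13! = 6227020800, and 6227020800/e ≈ 2290792932.07, so !13 = 2290792932.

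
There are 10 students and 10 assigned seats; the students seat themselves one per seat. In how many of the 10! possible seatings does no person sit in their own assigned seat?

1334961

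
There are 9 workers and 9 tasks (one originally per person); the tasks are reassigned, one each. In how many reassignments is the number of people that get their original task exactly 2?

66744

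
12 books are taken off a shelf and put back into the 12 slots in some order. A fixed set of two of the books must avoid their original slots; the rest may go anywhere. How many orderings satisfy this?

402796800

Inclusion-exclusion on the 2 forbidden self-matches:
Σ_{j=0}^{2} (-1)^j C(2,j)(12-j)!
= C(2,0)·12! - C(2,1)·11! + C(2,2)·10!
= 479001600 - 79833600 + 3628800
= 402796800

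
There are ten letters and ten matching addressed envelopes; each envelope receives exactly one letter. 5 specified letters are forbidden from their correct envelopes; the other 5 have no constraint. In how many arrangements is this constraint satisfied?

Let A_j be the event that the j-th constrained one is fixed. By inclusion-exclusion over the 5 events:
Σ_{j=0}^{5} (-1)^j C(5,j)(10-j)!
= C(5,0)·10! - C(5,1)·9! + C(5,2)·8! - C(5,3)·7! + C(5,4)·6! - C(5,5)·5!
= 3628800 - 1814400 + 403200 - 50400 + 3600 - 120
= 2170680

2170680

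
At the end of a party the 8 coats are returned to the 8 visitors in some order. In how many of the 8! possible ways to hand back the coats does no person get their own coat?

14833

The number of derangements of 8 is !8 = Σ_{k=0}^{8} (-1)^k·8!/k!
= 8! - 8!/1! + 8!/2! - 8!/3! + 8!/4! - 8!/5! + 8!/6! - 8!/7! + 8!/8!
= 40320 - 40320 + 20160 - 6720 + 1680 - 336 + 56 - 8 + 1
= 14833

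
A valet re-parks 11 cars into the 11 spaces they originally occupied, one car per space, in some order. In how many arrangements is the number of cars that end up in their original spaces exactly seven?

2970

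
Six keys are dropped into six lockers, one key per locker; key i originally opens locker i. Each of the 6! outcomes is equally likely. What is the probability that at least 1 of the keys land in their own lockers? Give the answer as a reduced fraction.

Favorable outcomes: Σ_{i≥1} C(6,i)·!(6-i) = 6·44 + 15·9 + 20·2 + 15·1 + 6·0 + 1·1 = 455.
Total outcomes: 6! = 720.
Probability = 455/720 = 91/144.

91/144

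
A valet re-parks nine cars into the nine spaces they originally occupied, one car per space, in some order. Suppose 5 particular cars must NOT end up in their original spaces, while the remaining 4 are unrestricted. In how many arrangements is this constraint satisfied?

205056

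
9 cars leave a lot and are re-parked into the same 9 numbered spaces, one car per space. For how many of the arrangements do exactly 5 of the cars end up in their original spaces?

1134

Pick the 5 fixed positions: C(9,5) = 126 ways.
The remaining 4 must be deranged: !4 = 9.
Total: 126 × 9 = 1134.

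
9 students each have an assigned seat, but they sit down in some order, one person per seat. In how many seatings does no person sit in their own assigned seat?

133496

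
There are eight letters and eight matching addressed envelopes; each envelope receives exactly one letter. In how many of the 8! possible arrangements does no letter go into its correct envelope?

The subfactorial !8 = [8!/e] (nearest integer).
8! = 40320, and 40320/e ≈ 14832.90, so !8 = 14833.

14833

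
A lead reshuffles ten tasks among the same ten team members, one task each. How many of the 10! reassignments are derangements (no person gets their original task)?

Recurrence: !10 = 9·(!9 + !8).
!10 = 9·(133496 + 14833) = 9·148329 = 1334961

1334961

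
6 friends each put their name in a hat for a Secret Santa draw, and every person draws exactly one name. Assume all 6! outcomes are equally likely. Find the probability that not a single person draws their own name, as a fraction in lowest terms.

53/144

Favorable outcomes: !6 = 265.
Total outcomes: 6! = 720.
Probability = 265/720 = 53/144.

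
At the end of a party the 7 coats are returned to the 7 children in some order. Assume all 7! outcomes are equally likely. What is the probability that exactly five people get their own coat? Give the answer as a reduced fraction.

Favorable outcomes: C(7,5)·!2 = 21·1 = 21.
Total outcomes: 7! = 5040.
Probability = 21/5040 = 1/240.

1/240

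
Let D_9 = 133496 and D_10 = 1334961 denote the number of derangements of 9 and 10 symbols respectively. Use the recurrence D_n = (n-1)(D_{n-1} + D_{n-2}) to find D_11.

14684570

D_11 = (11-1)·(D_10 + D_9) = 10·(1334961 + 133496) = 10·1468457 = 14684570.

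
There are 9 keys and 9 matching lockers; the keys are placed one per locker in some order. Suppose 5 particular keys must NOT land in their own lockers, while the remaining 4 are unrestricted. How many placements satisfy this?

Inclusion-exclusion on the 5 forbidden self-matches:
Σ_{j=0}^{5} (-1)^j C(5,j)(9-j)!
= C(5,0)·9! - C(5,1)·8! + C(5,2)·7! - C(5,3)·6! + C(5,4)·5! - C(5,5)·4!
= 362880 - 201600 + 50400 - 7200 + 600 - 24
= 205056

205056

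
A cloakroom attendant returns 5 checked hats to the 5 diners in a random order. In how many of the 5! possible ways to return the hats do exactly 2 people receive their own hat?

20

Pick the 2 fixed positions: C(5,2) = 10 ways.
The other 3 form a derangement: !3 = 2.
Total: 10 × 2 = 20.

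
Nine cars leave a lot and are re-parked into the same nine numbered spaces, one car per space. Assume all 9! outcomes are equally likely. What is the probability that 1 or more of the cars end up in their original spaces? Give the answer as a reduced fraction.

28673/45360

Favorable outcomes: Σ_{i≥1} C(9,i)·!(9-i) = 9·14833 + 36·1854 + 84·265 + 126·44 + 126·9 + 84·2 + 36·1 + 9·0 + 1·1 = 229384.
Total outcomes: 9! = 362880.
Probability = 229384/362880 = 28673/45360.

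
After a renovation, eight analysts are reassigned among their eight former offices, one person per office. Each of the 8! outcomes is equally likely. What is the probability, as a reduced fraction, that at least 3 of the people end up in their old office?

Favorable outcomes: Σ_{i≥3} C(8,i)·!(8-i) = 56·44 + 70·9 + 56·2 + 28·1 + 8·0 + 1·1 = 3235.
Total outcomes: 8! = 40320.
Probability = 3235/40320 = 647/8064.

647/8064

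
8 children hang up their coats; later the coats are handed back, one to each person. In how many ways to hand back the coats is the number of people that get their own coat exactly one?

Pick the single fixed position: C(8,1) = 8 ways.
The remaining 7 must be deranged: !7 = 1854.
Total: 8 × 1854 = 14832.

14832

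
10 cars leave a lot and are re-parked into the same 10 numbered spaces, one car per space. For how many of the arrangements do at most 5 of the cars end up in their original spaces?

3626624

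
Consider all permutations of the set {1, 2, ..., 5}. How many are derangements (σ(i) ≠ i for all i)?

44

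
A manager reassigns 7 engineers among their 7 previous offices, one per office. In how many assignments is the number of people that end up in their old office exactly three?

Choose which 3 of the 7 are fixed: C(7,3) = 35.
The other 4 form a derangement: !4 = 9.
Total: 35 × 9 = 315.

315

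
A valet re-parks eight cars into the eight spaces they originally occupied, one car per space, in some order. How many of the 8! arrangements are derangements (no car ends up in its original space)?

14833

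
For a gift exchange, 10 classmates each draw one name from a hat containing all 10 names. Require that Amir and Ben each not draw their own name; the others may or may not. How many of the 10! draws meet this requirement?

2943360

Let A_j be the event that the j-th constrained one is fixed. By inclusion-exclusion over the 2 events:
Σ_{j=0}^{2} (-1)^j C(2,j)(10-j)!
= C(2,0)·10! - C(2,1)·9! + C(2,2)·8!
= 3628800 - 725760 + 40320
= 2943360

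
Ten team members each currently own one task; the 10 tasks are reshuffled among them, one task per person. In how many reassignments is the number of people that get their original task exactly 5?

Choose which 5 of the 10 are fixed: C(10,5) = 252.
The other 5 form a derangement: !5 = 44.
Total: 252 × 44 = 11088.

11088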